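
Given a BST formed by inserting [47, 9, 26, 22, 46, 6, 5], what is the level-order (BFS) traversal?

Tree insertion order: [47, 9, 26, 22, 46, 6, 5]
Tree (level-order array): [47, 9, None, 6, 26, 5, None, 22, 46]
BFS from the root, enqueuing left then right child of each popped node:
  queue [47] -> pop 47, enqueue [9], visited so far: [47]
  queue [9] -> pop 9, enqueue [6, 26], visited so far: [47, 9]
  queue [6, 26] -> pop 6, enqueue [5], visited so far: [47, 9, 6]
  queue [26, 5] -> pop 26, enqueue [22, 46], visited so far: [47, 9, 6, 26]
  queue [5, 22, 46] -> pop 5, enqueue [none], visited so far: [47, 9, 6, 26, 5]
  queue [22, 46] -> pop 22, enqueue [none], visited so far: [47, 9, 6, 26, 5, 22]
  queue [46] -> pop 46, enqueue [none], visited so far: [47, 9, 6, 26, 5, 22, 46]
Result: [47, 9, 6, 26, 5, 22, 46]


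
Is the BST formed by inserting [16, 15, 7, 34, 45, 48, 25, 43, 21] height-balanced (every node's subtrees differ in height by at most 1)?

Tree (level-order array): [16, 15, 34, 7, None, 25, 45, None, None, 21, None, 43, 48]
Definition: a tree is height-balanced if, at every node, |h(left) - h(right)| <= 1 (empty subtree has height -1).
Bottom-up per-node check:
  node 7: h_left=-1, h_right=-1, diff=0 [OK], height=0
  node 15: h_left=0, h_right=-1, diff=1 [OK], height=1
  node 21: h_left=-1, h_right=-1, diff=0 [OK], height=0
  node 25: h_left=0, h_right=-1, diff=1 [OK], height=1
  node 43: h_left=-1, h_right=-1, diff=0 [OK], height=0
  node 48: h_left=-1, h_right=-1, diff=0 [OK], height=0
  node 45: h_left=0, h_right=0, diff=0 [OK], height=1
  node 34: h_left=1, h_right=1, diff=0 [OK], height=2
  node 16: h_left=1, h_right=2, diff=1 [OK], height=3
All nodes satisfy the balance condition.
Result: Balanced


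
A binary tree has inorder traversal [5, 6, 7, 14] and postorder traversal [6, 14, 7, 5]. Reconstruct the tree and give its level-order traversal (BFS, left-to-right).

Inorder:   [5, 6, 7, 14]
Postorder: [6, 14, 7, 5]
Algorithm: postorder visits root last, so walk postorder right-to-left;
each value is the root of the current inorder slice — split it at that
value, recurse on the right subtree first, then the left.
Recursive splits:
  root=5; inorder splits into left=[], right=[6, 7, 14]
  root=7; inorder splits into left=[6], right=[14]
  root=14; inorder splits into left=[], right=[]
  root=6; inorder splits into left=[], right=[]
Reconstructed level-order: [5, 7, 6, 14]


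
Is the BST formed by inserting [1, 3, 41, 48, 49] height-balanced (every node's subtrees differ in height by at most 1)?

Tree (level-order array): [1, None, 3, None, 41, None, 48, None, 49]
Definition: a tree is height-balanced if, at every node, |h(left) - h(right)| <= 1 (empty subtree has height -1).
Bottom-up per-node check:
  node 49: h_left=-1, h_right=-1, diff=0 [OK], height=0
  node 48: h_left=-1, h_right=0, diff=1 [OK], height=1
  node 41: h_left=-1, h_right=1, diff=2 [FAIL (|-1-1|=2 > 1)], height=2
  node 3: h_left=-1, h_right=2, diff=3 [FAIL (|-1-2|=3 > 1)], height=3
  node 1: h_left=-1, h_right=3, diff=4 [FAIL (|-1-3|=4 > 1)], height=4
Node 41 violates the condition: |-1 - 1| = 2 > 1.
Result: Not balanced


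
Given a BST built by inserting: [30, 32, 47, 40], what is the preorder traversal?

Tree insertion order: [30, 32, 47, 40]
Tree (level-order array): [30, None, 32, None, 47, 40]
Preorder traversal: [30, 32, 47, 40]


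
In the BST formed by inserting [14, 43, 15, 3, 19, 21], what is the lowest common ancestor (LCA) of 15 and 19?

Tree insertion order: [14, 43, 15, 3, 19, 21]
Tree (level-order array): [14, 3, 43, None, None, 15, None, None, 19, None, 21]
In a BST, the LCA of p=15, q=19 is the first node v on the
root-to-leaf path with p <= v <= q (go left if both < v, right if both > v).
Walk from root:
  at 14: both 15 and 19 > 14, go right
  at 43: both 15 and 19 < 43, go left
  at 15: 15 <= 15 <= 19, this is the LCA
LCA = 15


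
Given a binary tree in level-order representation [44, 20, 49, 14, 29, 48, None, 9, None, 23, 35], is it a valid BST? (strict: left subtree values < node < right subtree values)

Level-order array: [44, 20, 49, 14, 29, 48, None, 9, None, 23, 35]
Validate using subtree bounds (lo, hi): at each node, require lo < value < hi,
then recurse left with hi=value and right with lo=value.
Preorder trace (stopping at first violation):
  at node 44 with bounds (-inf, +inf): OK
  at node 20 with bounds (-inf, 44): OK
  at node 14 with bounds (-inf, 20): OK
  at node 9 with bounds (-inf, 14): OK
  at node 29 with bounds (20, 44): OK
  at node 23 with bounds (20, 29): OK
  at node 35 with bounds (29, 44): OK
  at node 49 with bounds (44, +inf): OK
  at node 48 with bounds (44, 49): OK
No violation found at any node.
Result: Valid BST


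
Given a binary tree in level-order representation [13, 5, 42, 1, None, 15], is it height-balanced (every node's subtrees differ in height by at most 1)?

Tree (level-order array): [13, 5, 42, 1, None, 15]
Definition: a tree is height-balanced if, at every node, |h(left) - h(right)| <= 1 (empty subtree has height -1).
Bottom-up per-node check:
  node 1: h_left=-1, h_right=-1, diff=0 [OK], height=0
  node 5: h_left=0, h_right=-1, diff=1 [OK], height=1
  node 15: h_left=-1, h_right=-1, diff=0 [OK], height=0
  node 42: h_left=0, h_right=-1, diff=1 [OK], height=1
  node 13: h_left=1, h_right=1, diff=0 [OK], height=2
All nodes satisfy the balance condition.
Result: Balanced


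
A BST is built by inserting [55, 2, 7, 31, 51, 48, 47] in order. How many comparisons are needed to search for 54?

Search path for 54: 55 -> 2 -> 7 -> 31 -> 51
Found: False
Comparisons: 5


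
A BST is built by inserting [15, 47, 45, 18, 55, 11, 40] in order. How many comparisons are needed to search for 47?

Search path for 47: 15 -> 47
Found: True
Comparisons: 2


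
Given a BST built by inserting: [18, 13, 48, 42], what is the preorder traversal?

Tree insertion order: [18, 13, 48, 42]
Tree (level-order array): [18, 13, 48, None, None, 42]
Preorder traversal: [18, 13, 48, 42]


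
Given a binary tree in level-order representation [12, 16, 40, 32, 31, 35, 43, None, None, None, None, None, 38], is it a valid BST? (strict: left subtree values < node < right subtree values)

Level-order array: [12, 16, 40, 32, 31, 35, 43, None, None, None, None, None, 38]
Validate using subtree bounds (lo, hi): at each node, require lo < value < hi,
then recurse left with hi=value and right with lo=value.
Preorder trace (stopping at first violation):
  at node 12 with bounds (-inf, +inf): OK
  at node 16 with bounds (-inf, 12): VIOLATION
Node 16 violates its bound: not (-inf < 16 < 12).
Result: Not a valid BST


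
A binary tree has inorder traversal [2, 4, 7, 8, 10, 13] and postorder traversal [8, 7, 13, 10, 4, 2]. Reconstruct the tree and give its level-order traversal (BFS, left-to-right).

Inorder:   [2, 4, 7, 8, 10, 13]
Postorder: [8, 7, 13, 10, 4, 2]
Algorithm: postorder visits root last, so walk postorder right-to-left;
each value is the root of the current inorder slice — split it at that
value, recurse on the right subtree first, then the left.
Recursive splits:
  root=2; inorder splits into left=[], right=[4, 7, 8, 10, 13]
  root=4; inorder splits into left=[], right=[7, 8, 10, 13]
  root=10; inorder splits into left=[7, 8], right=[13]
  root=13; inorder splits into left=[], right=[]
  root=7; inorder splits into left=[], right=[8]
  root=8; inorder splits into left=[], right=[]
Reconstructed level-order: [2, 4, 10, 7, 13, 8]


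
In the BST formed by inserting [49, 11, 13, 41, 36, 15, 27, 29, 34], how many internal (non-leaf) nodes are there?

Tree built from: [49, 11, 13, 41, 36, 15, 27, 29, 34]
Tree (level-order array): [49, 11, None, None, 13, None, 41, 36, None, 15, None, None, 27, None, 29, None, 34]
Rule: An internal node has at least one child.
Per-node child counts:
  node 49: 1 child(ren)
  node 11: 1 child(ren)
  node 13: 1 child(ren)
  node 41: 1 child(ren)
  node 36: 1 child(ren)
  node 15: 1 child(ren)
  node 27: 1 child(ren)
  node 29: 1 child(ren)
  node 34: 0 child(ren)
Matching nodes: [49, 11, 13, 41, 36, 15, 27, 29]
Count of internal (non-leaf) nodes: 8


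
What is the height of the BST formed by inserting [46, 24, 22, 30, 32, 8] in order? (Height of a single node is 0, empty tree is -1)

Insertion order: [46, 24, 22, 30, 32, 8]
Tree (level-order array): [46, 24, None, 22, 30, 8, None, None, 32]
Compute height bottom-up (empty subtree = -1):
  height(8) = 1 + max(-1, -1) = 0
  height(22) = 1 + max(0, -1) = 1
  height(32) = 1 + max(-1, -1) = 0
  height(30) = 1 + max(-1, 0) = 1
  height(24) = 1 + max(1, 1) = 2
  height(46) = 1 + max(2, -1) = 3
Height = 3


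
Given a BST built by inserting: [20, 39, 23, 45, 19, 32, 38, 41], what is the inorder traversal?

Tree insertion order: [20, 39, 23, 45, 19, 32, 38, 41]
Tree (level-order array): [20, 19, 39, None, None, 23, 45, None, 32, 41, None, None, 38]
Inorder traversal: [19, 20, 23, 32, 38, 39, 41, 45]


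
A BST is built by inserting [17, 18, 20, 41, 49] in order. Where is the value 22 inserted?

Starting tree (level order): [17, None, 18, None, 20, None, 41, None, 49]
Insertion path: 17 -> 18 -> 20 -> 41
Result: insert 22 as left child of 41
Final tree (level order): [17, None, 18, None, 20, None, 41, 22, 49]


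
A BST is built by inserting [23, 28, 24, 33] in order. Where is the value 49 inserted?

Starting tree (level order): [23, None, 28, 24, 33]
Insertion path: 23 -> 28 -> 33
Result: insert 49 as right child of 33
Final tree (level order): [23, None, 28, 24, 33, None, None, None, 49]


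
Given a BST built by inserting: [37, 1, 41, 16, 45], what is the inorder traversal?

Tree insertion order: [37, 1, 41, 16, 45]
Tree (level-order array): [37, 1, 41, None, 16, None, 45]
Inorder traversal: [1, 16, 37, 41, 45]


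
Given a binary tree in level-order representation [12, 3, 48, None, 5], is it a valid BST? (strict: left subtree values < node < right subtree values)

Level-order array: [12, 3, 48, None, 5]
Validate using subtree bounds (lo, hi): at each node, require lo < value < hi,
then recurse left with hi=value and right with lo=value.
Preorder trace (stopping at first violation):
  at node 12 with bounds (-inf, +inf): OK
  at node 3 with bounds (-inf, 12): OK
  at node 5 with bounds (3, 12): OK
  at node 48 with bounds (12, +inf): OK
No violation found at any node.
Result: Valid BST


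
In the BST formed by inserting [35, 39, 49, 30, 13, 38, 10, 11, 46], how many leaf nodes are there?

Tree built from: [35, 39, 49, 30, 13, 38, 10, 11, 46]
Tree (level-order array): [35, 30, 39, 13, None, 38, 49, 10, None, None, None, 46, None, None, 11]
Rule: A leaf has 0 children.
Per-node child counts:
  node 35: 2 child(ren)
  node 30: 1 child(ren)
  node 13: 1 child(ren)
  node 10: 1 child(ren)
  node 11: 0 child(ren)
  node 39: 2 child(ren)
  node 38: 0 child(ren)
  node 49: 1 child(ren)
  node 46: 0 child(ren)
Matching nodes: [11, 38, 46]
Count of leaf nodes: 3


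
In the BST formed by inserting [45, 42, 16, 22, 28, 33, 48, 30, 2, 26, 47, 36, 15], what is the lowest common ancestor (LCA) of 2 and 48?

Tree insertion order: [45, 42, 16, 22, 28, 33, 48, 30, 2, 26, 47, 36, 15]
Tree (level-order array): [45, 42, 48, 16, None, 47, None, 2, 22, None, None, None, 15, None, 28, None, None, 26, 33, None, None, 30, 36]
In a BST, the LCA of p=2, q=48 is the first node v on the
root-to-leaf path with p <= v <= q (go left if both < v, right if both > v).
Walk from root:
  at 45: 2 <= 45 <= 48, this is the LCA
LCA = 45


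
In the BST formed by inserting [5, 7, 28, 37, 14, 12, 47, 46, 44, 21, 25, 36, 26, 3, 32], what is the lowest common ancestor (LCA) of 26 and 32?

Tree insertion order: [5, 7, 28, 37, 14, 12, 47, 46, 44, 21, 25, 36, 26, 3, 32]
Tree (level-order array): [5, 3, 7, None, None, None, 28, 14, 37, 12, 21, 36, 47, None, None, None, 25, 32, None, 46, None, None, 26, None, None, 44]
In a BST, the LCA of p=26, q=32 is the first node v on the
root-to-leaf path with p <= v <= q (go left if both < v, right if both > v).
Walk from root:
  at 5: both 26 and 32 > 5, go right
  at 7: both 26 and 32 > 7, go right
  at 28: 26 <= 28 <= 32, this is the LCA
LCA = 28


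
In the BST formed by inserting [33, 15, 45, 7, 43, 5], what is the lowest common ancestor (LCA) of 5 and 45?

Tree insertion order: [33, 15, 45, 7, 43, 5]
Tree (level-order array): [33, 15, 45, 7, None, 43, None, 5]
In a BST, the LCA of p=5, q=45 is the first node v on the
root-to-leaf path with p <= v <= q (go left if both < v, right if both > v).
Walk from root:
  at 33: 5 <= 33 <= 45, this is the LCA
LCA = 33


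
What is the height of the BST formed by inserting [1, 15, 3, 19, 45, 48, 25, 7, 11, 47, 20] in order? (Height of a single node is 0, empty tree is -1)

Insertion order: [1, 15, 3, 19, 45, 48, 25, 7, 11, 47, 20]
Tree (level-order array): [1, None, 15, 3, 19, None, 7, None, 45, None, 11, 25, 48, None, None, 20, None, 47]
Compute height bottom-up (empty subtree = -1):
  height(11) = 1 + max(-1, -1) = 0
  height(7) = 1 + max(-1, 0) = 1
  height(3) = 1 + max(-1, 1) = 2
  height(20) = 1 + max(-1, -1) = 0
  height(25) = 1 + max(0, -1) = 1
  height(47) = 1 + max(-1, -1) = 0
  height(48) = 1 + max(0, -1) = 1
  height(45) = 1 + max(1, 1) = 2
  height(19) = 1 + max(-1, 2) = 3
  height(15) = 1 + max(2, 3) = 4
  height(1) = 1 + max(-1, 4) = 5
Height = 5


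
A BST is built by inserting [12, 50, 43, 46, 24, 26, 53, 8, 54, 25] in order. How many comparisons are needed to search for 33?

Search path for 33: 12 -> 50 -> 43 -> 24 -> 26
Found: False
Comparisons: 5


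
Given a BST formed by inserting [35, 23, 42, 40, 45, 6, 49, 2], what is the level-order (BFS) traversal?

Tree insertion order: [35, 23, 42, 40, 45, 6, 49, 2]
Tree (level-order array): [35, 23, 42, 6, None, 40, 45, 2, None, None, None, None, 49]
BFS from the root, enqueuing left then right child of each popped node:
  queue [35] -> pop 35, enqueue [23, 42], visited so far: [35]
  queue [23, 42] -> pop 23, enqueue [6], visited so far: [35, 23]
  queue [42, 6] -> pop 42, enqueue [40, 45], visited so far: [35, 23, 42]
  queue [6, 40, 45] -> pop 6, enqueue [2], visited so far: [35, 23, 42, 6]
  queue [40, 45, 2] -> pop 40, enqueue [none], visited so far: [35, 23, 42, 6, 40]
  queue [45, 2] -> pop 45, enqueue [49], visited so far: [35, 23, 42, 6, 40, 45]
  queue [2, 49] -> pop 2, enqueue [none], visited so far: [35, 23, 42, 6, 40, 45, 2]
  queue [49] -> pop 49, enqueue [none], visited so far: [35, 23, 42, 6, 40, 45, 2, 49]
Result: [35, 23, 42, 6, 40, 45, 2, 49]


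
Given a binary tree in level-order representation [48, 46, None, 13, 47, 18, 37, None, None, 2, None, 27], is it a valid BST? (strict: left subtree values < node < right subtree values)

Level-order array: [48, 46, None, 13, 47, 18, 37, None, None, 2, None, 27]
Validate using subtree bounds (lo, hi): at each node, require lo < value < hi,
then recurse left with hi=value and right with lo=value.
Preorder trace (stopping at first violation):
  at node 48 with bounds (-inf, +inf): OK
  at node 46 with bounds (-inf, 48): OK
  at node 13 with bounds (-inf, 46): OK
  at node 18 with bounds (-inf, 13): VIOLATION
Node 18 violates its bound: not (-inf < 18 < 13).
Result: Not a valid BST


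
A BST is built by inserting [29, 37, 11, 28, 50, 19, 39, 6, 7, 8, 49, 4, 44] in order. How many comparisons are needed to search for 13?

Search path for 13: 29 -> 11 -> 28 -> 19
Found: False
Comparisons: 4


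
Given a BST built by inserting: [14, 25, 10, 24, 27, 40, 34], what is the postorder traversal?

Tree insertion order: [14, 25, 10, 24, 27, 40, 34]
Tree (level-order array): [14, 10, 25, None, None, 24, 27, None, None, None, 40, 34]
Postorder traversal: [10, 24, 34, 40, 27, 25, 14]


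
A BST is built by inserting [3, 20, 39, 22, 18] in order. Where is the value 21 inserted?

Starting tree (level order): [3, None, 20, 18, 39, None, None, 22]
Insertion path: 3 -> 20 -> 39 -> 22
Result: insert 21 as left child of 22
Final tree (level order): [3, None, 20, 18, 39, None, None, 22, None, 21]


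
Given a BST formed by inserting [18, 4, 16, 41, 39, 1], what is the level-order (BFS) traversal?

Tree insertion order: [18, 4, 16, 41, 39, 1]
Tree (level-order array): [18, 4, 41, 1, 16, 39]
BFS from the root, enqueuing left then right child of each popped node:
  queue [18] -> pop 18, enqueue [4, 41], visited so far: [18]
  queue [4, 41] -> pop 4, enqueue [1, 16], visited so far: [18, 4]
  queue [41, 1, 16] -> pop 41, enqueue [39], visited so far: [18, 4, 41]
  queue [1, 16, 39] -> pop 1, enqueue [none], visited so far: [18, 4, 41, 1]
  queue [16, 39] -> pop 16, enqueue [none], visited so far: [18, 4, 41, 1, 16]
  queue [39] -> pop 39, enqueue [none], visited so far: [18, 4, 41, 1, 16, 39]
Result: [18, 4, 41, 1, 16, 39]


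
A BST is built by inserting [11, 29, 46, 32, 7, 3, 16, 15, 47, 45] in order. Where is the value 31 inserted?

Starting tree (level order): [11, 7, 29, 3, None, 16, 46, None, None, 15, None, 32, 47, None, None, None, 45]
Insertion path: 11 -> 29 -> 46 -> 32
Result: insert 31 as left child of 32
Final tree (level order): [11, 7, 29, 3, None, 16, 46, None, None, 15, None, 32, 47, None, None, 31, 45]


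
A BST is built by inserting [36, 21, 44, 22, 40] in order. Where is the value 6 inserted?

Starting tree (level order): [36, 21, 44, None, 22, 40]
Insertion path: 36 -> 21
Result: insert 6 as left child of 21
Final tree (level order): [36, 21, 44, 6, 22, 40]


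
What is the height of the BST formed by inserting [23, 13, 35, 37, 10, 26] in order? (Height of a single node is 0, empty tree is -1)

Insertion order: [23, 13, 35, 37, 10, 26]
Tree (level-order array): [23, 13, 35, 10, None, 26, 37]
Compute height bottom-up (empty subtree = -1):
  height(10) = 1 + max(-1, -1) = 0
  height(13) = 1 + max(0, -1) = 1
  height(26) = 1 + max(-1, -1) = 0
  height(37) = 1 + max(-1, -1) = 0
  height(35) = 1 + max(0, 0) = 1
  height(23) = 1 + max(1, 1) = 2
Height = 2


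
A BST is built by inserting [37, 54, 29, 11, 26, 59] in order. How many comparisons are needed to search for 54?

Search path for 54: 37 -> 54
Found: True
Comparisons: 2


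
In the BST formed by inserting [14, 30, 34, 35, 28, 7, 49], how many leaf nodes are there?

Tree built from: [14, 30, 34, 35, 28, 7, 49]
Tree (level-order array): [14, 7, 30, None, None, 28, 34, None, None, None, 35, None, 49]
Rule: A leaf has 0 children.
Per-node child counts:
  node 14: 2 child(ren)
  node 7: 0 child(ren)
  node 30: 2 child(ren)
  node 28: 0 child(ren)
  node 34: 1 child(ren)
  node 35: 1 child(ren)
  node 49: 0 child(ren)
Matching nodes: [7, 28, 49]
Count of leaf nodes: 3


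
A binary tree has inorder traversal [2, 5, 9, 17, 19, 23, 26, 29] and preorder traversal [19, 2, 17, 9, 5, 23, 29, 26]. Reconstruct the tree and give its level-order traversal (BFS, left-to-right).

Inorder:  [2, 5, 9, 17, 19, 23, 26, 29]
Preorder: [19, 2, 17, 9, 5, 23, 29, 26]
Algorithm: preorder visits root first, so consume preorder in order;
for each root, split the current inorder slice at that value into
left-subtree inorder and right-subtree inorder, then recurse.
Recursive splits:
  root=19; inorder splits into left=[2, 5, 9, 17], right=[23, 26, 29]
  root=2; inorder splits into left=[], right=[5, 9, 17]
  root=17; inorder splits into left=[5, 9], right=[]
  root=9; inorder splits into left=[5], right=[]
  root=5; inorder splits into left=[], right=[]
  root=23; inorder splits into left=[], right=[26, 29]
  root=29; inorder splits into left=[26], right=[]
  root=26; inorder splits into left=[], right=[]
Reconstructed level-order: [19, 2, 23, 17, 29, 9, 26, 5]


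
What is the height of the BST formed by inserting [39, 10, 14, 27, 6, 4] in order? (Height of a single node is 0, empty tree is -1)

Insertion order: [39, 10, 14, 27, 6, 4]
Tree (level-order array): [39, 10, None, 6, 14, 4, None, None, 27]
Compute height bottom-up (empty subtree = -1):
  height(4) = 1 + max(-1, -1) = 0
  height(6) = 1 + max(0, -1) = 1
  height(27) = 1 + max(-1, -1) = 0
  height(14) = 1 + max(-1, 0) = 1
  height(10) = 1 + max(1, 1) = 2
  height(39) = 1 + max(2, -1) = 3
Height = 3


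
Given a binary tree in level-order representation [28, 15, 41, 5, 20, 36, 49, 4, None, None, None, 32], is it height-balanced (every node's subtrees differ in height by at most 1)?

Tree (level-order array): [28, 15, 41, 5, 20, 36, 49, 4, None, None, None, 32]
Definition: a tree is height-balanced if, at every node, |h(left) - h(right)| <= 1 (empty subtree has height -1).
Bottom-up per-node check:
  node 4: h_left=-1, h_right=-1, diff=0 [OK], height=0
  node 5: h_left=0, h_right=-1, diff=1 [OK], height=1
  node 20: h_left=-1, h_right=-1, diff=0 [OK], height=0
  node 15: h_left=1, h_right=0, diff=1 [OK], height=2
  node 32: h_left=-1, h_right=-1, diff=0 [OK], height=0
  node 36: h_left=0, h_right=-1, diff=1 [OK], height=1
  node 49: h_left=-1, h_right=-1, diff=0 [OK], height=0
  node 41: h_left=1, h_right=0, diff=1 [OK], height=2
  node 28: h_left=2, h_right=2, diff=0 [OK], height=3
All nodes satisfy the balance condition.
Result: Balanced


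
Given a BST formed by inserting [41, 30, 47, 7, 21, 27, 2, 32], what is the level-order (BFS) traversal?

Tree insertion order: [41, 30, 47, 7, 21, 27, 2, 32]
Tree (level-order array): [41, 30, 47, 7, 32, None, None, 2, 21, None, None, None, None, None, 27]
BFS from the root, enqueuing left then right child of each popped node:
  queue [41] -> pop 41, enqueue [30, 47], visited so far: [41]
  queue [30, 47] -> pop 30, enqueue [7, 32], visited so far: [41, 30]
  queue [47, 7, 32] -> pop 47, enqueue [none], visited so far: [41, 30, 47]
  queue [7, 32] -> pop 7, enqueue [2, 21], visited so far: [41, 30, 47, 7]
  queue [32, 2, 21] -> pop 32, enqueue [none], visited so far: [41, 30, 47, 7, 32]
  queue [2, 21] -> pop 2, enqueue [none], visited so far: [41, 30, 47, 7, 32, 2]
  queue [21] -> pop 21, enqueue [27], visited so far: [41, 30, 47, 7, 32, 2, 21]
  queue [27] -> pop 27, enqueue [none], visited so far: [41, 30, 47, 7, 32, 2, 21, 27]
Result: [41, 30, 47, 7, 32, 2, 21, 27]


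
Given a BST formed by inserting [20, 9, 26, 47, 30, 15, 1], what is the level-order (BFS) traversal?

Tree insertion order: [20, 9, 26, 47, 30, 15, 1]
Tree (level-order array): [20, 9, 26, 1, 15, None, 47, None, None, None, None, 30]
BFS from the root, enqueuing left then right child of each popped node:
  queue [20] -> pop 20, enqueue [9, 26], visited so far: [20]
  queue [9, 26] -> pop 9, enqueue [1, 15], visited so far: [20, 9]
  queue [26, 1, 15] -> pop 26, enqueue [47], visited so far: [20, 9, 26]
  queue [1, 15, 47] -> pop 1, enqueue [none], visited so far: [20, 9, 26, 1]
  queue [15, 47] -> pop 15, enqueue [none], visited so far: [20, 9, 26, 1, 15]
  queue [47] -> pop 47, enqueue [30], visited so far: [20, 9, 26, 1, 15, 47]
  queue [30] -> pop 30, enqueue [none], visited so far: [20, 9, 26, 1, 15, 47, 30]
Result: [20, 9, 26, 1, 15, 47, 30]


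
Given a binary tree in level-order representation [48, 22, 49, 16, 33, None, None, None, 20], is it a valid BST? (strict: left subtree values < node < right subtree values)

Level-order array: [48, 22, 49, 16, 33, None, None, None, 20]
Validate using subtree bounds (lo, hi): at each node, require lo < value < hi,
then recurse left with hi=value and right with lo=value.
Preorder trace (stopping at first violation):
  at node 48 with bounds (-inf, +inf): OK
  at node 22 with bounds (-inf, 48): OK
  at node 16 with bounds (-inf, 22): OK
  at node 20 with bounds (16, 22): OK
  at node 33 with bounds (22, 48): OK
  at node 49 with bounds (48, +inf): OK
No violation found at any node.
Result: Valid BST


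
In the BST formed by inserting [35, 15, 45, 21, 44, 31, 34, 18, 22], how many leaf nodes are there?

Tree built from: [35, 15, 45, 21, 44, 31, 34, 18, 22]
Tree (level-order array): [35, 15, 45, None, 21, 44, None, 18, 31, None, None, None, None, 22, 34]
Rule: A leaf has 0 children.
Per-node child counts:
  node 35: 2 child(ren)
  node 15: 1 child(ren)
  node 21: 2 child(ren)
  node 18: 0 child(ren)
  node 31: 2 child(ren)
  node 22: 0 child(ren)
  node 34: 0 child(ren)
  node 45: 1 child(ren)
  node 44: 0 child(ren)
Matching nodes: [18, 22, 34, 44]
Count of leaf nodes: 4


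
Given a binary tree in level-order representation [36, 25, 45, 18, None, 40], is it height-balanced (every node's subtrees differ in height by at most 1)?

Tree (level-order array): [36, 25, 45, 18, None, 40]
Definition: a tree is height-balanced if, at every node, |h(left) - h(right)| <= 1 (empty subtree has height -1).
Bottom-up per-node check:
  node 18: h_left=-1, h_right=-1, diff=0 [OK], height=0
  node 25: h_left=0, h_right=-1, diff=1 [OK], height=1
  node 40: h_left=-1, h_right=-1, diff=0 [OK], height=0
  node 45: h_left=0, h_right=-1, diff=1 [OK], height=1
  node 36: h_left=1, h_right=1, diff=0 [OK], height=2
All nodes satisfy the balance condition.
Result: Balanced


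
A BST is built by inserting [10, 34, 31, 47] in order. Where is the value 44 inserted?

Starting tree (level order): [10, None, 34, 31, 47]
Insertion path: 10 -> 34 -> 47
Result: insert 44 as left child of 47
Final tree (level order): [10, None, 34, 31, 47, None, None, 44]


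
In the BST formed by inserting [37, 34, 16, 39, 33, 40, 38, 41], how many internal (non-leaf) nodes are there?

Tree built from: [37, 34, 16, 39, 33, 40, 38, 41]
Tree (level-order array): [37, 34, 39, 16, None, 38, 40, None, 33, None, None, None, 41]
Rule: An internal node has at least one child.
Per-node child counts:
  node 37: 2 child(ren)
  node 34: 1 child(ren)
  node 16: 1 child(ren)
  node 33: 0 child(ren)
  node 39: 2 child(ren)
  node 38: 0 child(ren)
  node 40: 1 child(ren)
  node 41: 0 child(ren)
Matching nodes: [37, 34, 16, 39, 40]
Count of internal (non-leaf) nodes: 5


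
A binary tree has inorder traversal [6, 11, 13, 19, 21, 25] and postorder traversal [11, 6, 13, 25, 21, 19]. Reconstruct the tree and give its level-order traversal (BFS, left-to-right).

Inorder:   [6, 11, 13, 19, 21, 25]
Postorder: [11, 6, 13, 25, 21, 19]
Algorithm: postorder visits root last, so walk postorder right-to-left;
each value is the root of the current inorder slice — split it at that
value, recurse on the right subtree first, then the left.
Recursive splits:
  root=19; inorder splits into left=[6, 11, 13], right=[21, 25]
  root=21; inorder splits into left=[], right=[25]
  root=25; inorder splits into left=[], right=[]
  root=13; inorder splits into left=[6, 11], right=[]
  root=6; inorder splits into left=[], right=[11]
  root=11; inorder splits into left=[], right=[]
Reconstructed level-order: [19, 13, 21, 6, 25, 11]


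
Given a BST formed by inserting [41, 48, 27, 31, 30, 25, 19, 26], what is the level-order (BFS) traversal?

Tree insertion order: [41, 48, 27, 31, 30, 25, 19, 26]
Tree (level-order array): [41, 27, 48, 25, 31, None, None, 19, 26, 30]
BFS from the root, enqueuing left then right child of each popped node:
  queue [41] -> pop 41, enqueue [27, 48], visited so far: [41]
  queue [27, 48] -> pop 27, enqueue [25, 31], visited so far: [41, 27]
  queue [48, 25, 31] -> pop 48, enqueue [none], visited so far: [41, 27, 48]
  queue [25, 31] -> pop 25, enqueue [19, 26], visited so far: [41, 27, 48, 25]
  queue [31, 19, 26] -> pop 31, enqueue [30], visited so far: [41, 27, 48, 25, 31]
  queue [19, 26, 30] -> pop 19, enqueue [none], visited so far: [41, 27, 48, 25, 31, 19]
  queue [26, 30] -> pop 26, enqueue [none], visited so far: [41, 27, 48, 25, 31, 19, 26]
  queue [30] -> pop 30, enqueue [none], visited so far: [41, 27, 48, 25, 31, 19, 26, 30]
Result: [41, 27, 48, 25, 31, 19, 26, 30]


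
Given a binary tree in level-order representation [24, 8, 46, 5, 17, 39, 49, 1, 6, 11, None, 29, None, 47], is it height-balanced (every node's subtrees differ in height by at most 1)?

Tree (level-order array): [24, 8, 46, 5, 17, 39, 49, 1, 6, 11, None, 29, None, 47]
Definition: a tree is height-balanced if, at every node, |h(left) - h(right)| <= 1 (empty subtree has height -1).
Bottom-up per-node check:
  node 1: h_left=-1, h_right=-1, diff=0 [OK], height=0
  node 6: h_left=-1, h_right=-1, diff=0 [OK], height=0
  node 5: h_left=0, h_right=0, diff=0 [OK], height=1
  node 11: h_left=-1, h_right=-1, diff=0 [OK], height=0
  node 17: h_left=0, h_right=-1, diff=1 [OK], height=1
  node 8: h_left=1, h_right=1, diff=0 [OK], height=2
  node 29: h_left=-1, h_right=-1, diff=0 [OK], height=0
  node 39: h_left=0, h_right=-1, diff=1 [OK], height=1
  node 47: h_left=-1, h_right=-1, diff=0 [OK], height=0
  node 49: h_left=0, h_right=-1, diff=1 [OK], height=1
  node 46: h_left=1, h_right=1, diff=0 [OK], height=2
  node 24: h_left=2, h_right=2, diff=0 [OK], height=3
All nodes satisfy the balance condition.
Result: Balanced


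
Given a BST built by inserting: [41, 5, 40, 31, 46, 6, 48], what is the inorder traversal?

Tree insertion order: [41, 5, 40, 31, 46, 6, 48]
Tree (level-order array): [41, 5, 46, None, 40, None, 48, 31, None, None, None, 6]
Inorder traversal: [5, 6, 31, 40, 41, 46, 48]


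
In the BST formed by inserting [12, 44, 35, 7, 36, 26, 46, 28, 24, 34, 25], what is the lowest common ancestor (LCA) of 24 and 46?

Tree insertion order: [12, 44, 35, 7, 36, 26, 46, 28, 24, 34, 25]
Tree (level-order array): [12, 7, 44, None, None, 35, 46, 26, 36, None, None, 24, 28, None, None, None, 25, None, 34]
In a BST, the LCA of p=24, q=46 is the first node v on the
root-to-leaf path with p <= v <= q (go left if both < v, right if both > v).
Walk from root:
  at 12: both 24 and 46 > 12, go right
  at 44: 24 <= 44 <= 46, this is the LCA
LCA = 44


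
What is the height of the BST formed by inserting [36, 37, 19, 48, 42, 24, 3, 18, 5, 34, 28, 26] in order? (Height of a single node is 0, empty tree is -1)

Insertion order: [36, 37, 19, 48, 42, 24, 3, 18, 5, 34, 28, 26]
Tree (level-order array): [36, 19, 37, 3, 24, None, 48, None, 18, None, 34, 42, None, 5, None, 28, None, None, None, None, None, 26]
Compute height bottom-up (empty subtree = -1):
  height(5) = 1 + max(-1, -1) = 0
  height(18) = 1 + max(0, -1) = 1
  height(3) = 1 + max(-1, 1) = 2
  height(26) = 1 + max(-1, -1) = 0
  height(28) = 1 + max(0, -1) = 1
  height(34) = 1 + max(1, -1) = 2
  height(24) = 1 + max(-1, 2) = 3
  height(19) = 1 + max(2, 3) = 4
  height(42) = 1 + max(-1, -1) = 0
  height(48) = 1 + max(0, -1) = 1
  height(37) = 1 + max(-1, 1) = 2
  height(36) = 1 + max(4, 2) = 5
Height = 5


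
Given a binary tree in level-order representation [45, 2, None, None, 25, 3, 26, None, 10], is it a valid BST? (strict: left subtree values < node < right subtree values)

Level-order array: [45, 2, None, None, 25, 3, 26, None, 10]
Validate using subtree bounds (lo, hi): at each node, require lo < value < hi,
then recurse left with hi=value and right with lo=value.
Preorder trace (stopping at first violation):
  at node 45 with bounds (-inf, +inf): OK
  at node 2 with bounds (-inf, 45): OK
  at node 25 with bounds (2, 45): OK
  at node 3 with bounds (2, 25): OK
  at node 10 with bounds (3, 25): OK
  at node 26 with bounds (25, 45): OK
No violation found at any node.
Result: Valid BST


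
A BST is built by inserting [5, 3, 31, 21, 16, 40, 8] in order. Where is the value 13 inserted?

Starting tree (level order): [5, 3, 31, None, None, 21, 40, 16, None, None, None, 8]
Insertion path: 5 -> 31 -> 21 -> 16 -> 8
Result: insert 13 as right child of 8
Final tree (level order): [5, 3, 31, None, None, 21, 40, 16, None, None, None, 8, None, None, 13]


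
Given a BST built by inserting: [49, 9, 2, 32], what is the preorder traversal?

Tree insertion order: [49, 9, 2, 32]
Tree (level-order array): [49, 9, None, 2, 32]
Preorder traversal: [49, 9, 2, 32]


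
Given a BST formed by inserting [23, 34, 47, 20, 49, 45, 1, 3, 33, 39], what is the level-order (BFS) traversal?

Tree insertion order: [23, 34, 47, 20, 49, 45, 1, 3, 33, 39]
Tree (level-order array): [23, 20, 34, 1, None, 33, 47, None, 3, None, None, 45, 49, None, None, 39]
BFS from the root, enqueuing left then right child of each popped node:
  queue [23] -> pop 23, enqueue [20, 34], visited so far: [23]
  queue [20, 34] -> pop 20, enqueue [1], visited so far: [23, 20]
  queue [34, 1] -> pop 34, enqueue [33, 47], visited so far: [23, 20, 34]
  queue [1, 33, 47] -> pop 1, enqueue [3], visited so far: [23, 20, 34, 1]
  queue [33, 47, 3] -> pop 33, enqueue [none], visited so far: [23, 20, 34, 1, 33]
  queue [47, 3] -> pop 47, enqueue [45, 49], visited so far: [23, 20, 34, 1, 33, 47]
  queue [3, 45, 49] -> pop 3, enqueue [none], visited so far: [23, 20, 34, 1, 33, 47, 3]
  queue [45, 49] -> pop 45, enqueue [39], visited so far: [23, 20, 34, 1, 33, 47, 3, 45]
  queue [49, 39] -> pop 49, enqueue [none], visited so far: [23, 20, 34, 1, 33, 47, 3, 45, 49]
  queue [39] -> pop 39, enqueue [none], visited so far: [23, 20, 34, 1, 33, 47, 3, 45, 49, 39]
Result: [23, 20, 34, 1, 33, 47, 3, 45, 49, 39]


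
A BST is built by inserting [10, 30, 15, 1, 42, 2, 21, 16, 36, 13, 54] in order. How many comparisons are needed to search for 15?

Search path for 15: 10 -> 30 -> 15
Found: True
Comparisons: 3


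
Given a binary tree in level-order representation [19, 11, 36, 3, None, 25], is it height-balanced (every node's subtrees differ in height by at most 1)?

Tree (level-order array): [19, 11, 36, 3, None, 25]
Definition: a tree is height-balanced if, at every node, |h(left) - h(right)| <= 1 (empty subtree has height -1).
Bottom-up per-node check:
  node 3: h_left=-1, h_right=-1, diff=0 [OK], height=0
  node 11: h_left=0, h_right=-1, diff=1 [OK], height=1
  node 25: h_left=-1, h_right=-1, diff=0 [OK], height=0
  node 36: h_left=0, h_right=-1, diff=1 [OK], height=1
  node 19: h_left=1, h_right=1, diff=0 [OK], height=2
All nodes satisfy the balance condition.
Result: Balanced


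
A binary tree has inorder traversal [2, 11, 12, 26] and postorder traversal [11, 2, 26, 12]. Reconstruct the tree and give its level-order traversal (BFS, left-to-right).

Inorder:   [2, 11, 12, 26]
Postorder: [11, 2, 26, 12]
Algorithm: postorder visits root last, so walk postorder right-to-left;
each value is the root of the current inorder slice — split it at that
value, recurse on the right subtree first, then the left.
Recursive splits:
  root=12; inorder splits into left=[2, 11], right=[26]
  root=26; inorder splits into left=[], right=[]
  root=2; inorder splits into left=[], right=[11]
  root=11; inorder splits into left=[], right=[]
Reconstructed level-order: [12, 2, 26, 11]


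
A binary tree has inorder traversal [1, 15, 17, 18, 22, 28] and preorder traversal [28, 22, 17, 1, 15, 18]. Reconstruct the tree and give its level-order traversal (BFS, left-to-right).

Inorder:  [1, 15, 17, 18, 22, 28]
Preorder: [28, 22, 17, 1, 15, 18]
Algorithm: preorder visits root first, so consume preorder in order;
for each root, split the current inorder slice at that value into
left-subtree inorder and right-subtree inorder, then recurse.
Recursive splits:
  root=28; inorder splits into left=[1, 15, 17, 18, 22], right=[]
  root=22; inorder splits into left=[1, 15, 17, 18], right=[]
  root=17; inorder splits into left=[1, 15], right=[18]
  root=1; inorder splits into left=[], right=[15]
  root=15; inorder splits into left=[], right=[]
  root=18; inorder splits into left=[], right=[]
Reconstructed level-order: [28, 22, 17, 1, 18, 15]


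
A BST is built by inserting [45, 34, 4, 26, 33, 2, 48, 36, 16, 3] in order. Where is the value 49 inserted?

Starting tree (level order): [45, 34, 48, 4, 36, None, None, 2, 26, None, None, None, 3, 16, 33]
Insertion path: 45 -> 48
Result: insert 49 as right child of 48
Final tree (level order): [45, 34, 48, 4, 36, None, 49, 2, 26, None, None, None, None, None, 3, 16, 33]


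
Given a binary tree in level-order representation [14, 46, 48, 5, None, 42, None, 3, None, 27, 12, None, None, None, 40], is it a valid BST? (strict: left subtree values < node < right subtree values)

Level-order array: [14, 46, 48, 5, None, 42, None, 3, None, 27, 12, None, None, None, 40]
Validate using subtree bounds (lo, hi): at each node, require lo < value < hi,
then recurse left with hi=value and right with lo=value.
Preorder trace (stopping at first violation):
  at node 14 with bounds (-inf, +inf): OK
  at node 46 with bounds (-inf, 14): VIOLATION
Node 46 violates its bound: not (-inf < 46 < 14).
Result: Not a valid BST


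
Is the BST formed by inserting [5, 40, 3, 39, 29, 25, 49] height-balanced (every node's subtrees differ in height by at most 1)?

Tree (level-order array): [5, 3, 40, None, None, 39, 49, 29, None, None, None, 25]
Definition: a tree is height-balanced if, at every node, |h(left) - h(right)| <= 1 (empty subtree has height -1).
Bottom-up per-node check:
  node 3: h_left=-1, h_right=-1, diff=0 [OK], height=0
  node 25: h_left=-1, h_right=-1, diff=0 [OK], height=0
  node 29: h_left=0, h_right=-1, diff=1 [OK], height=1
  node 39: h_left=1, h_right=-1, diff=2 [FAIL (|1--1|=2 > 1)], height=2
  node 49: h_left=-1, h_right=-1, diff=0 [OK], height=0
  node 40: h_left=2, h_right=0, diff=2 [FAIL (|2-0|=2 > 1)], height=3
  node 5: h_left=0, h_right=3, diff=3 [FAIL (|0-3|=3 > 1)], height=4
Node 39 violates the condition: |1 - -1| = 2 > 1.
Result: Not balanced


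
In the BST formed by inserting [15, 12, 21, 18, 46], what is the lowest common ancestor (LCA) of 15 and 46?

Tree insertion order: [15, 12, 21, 18, 46]
Tree (level-order array): [15, 12, 21, None, None, 18, 46]
In a BST, the LCA of p=15, q=46 is the first node v on the
root-to-leaf path with p <= v <= q (go left if both < v, right if both > v).
Walk from root:
  at 15: 15 <= 15 <= 46, this is the LCA
LCA = 15


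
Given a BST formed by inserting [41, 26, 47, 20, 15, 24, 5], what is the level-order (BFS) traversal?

Tree insertion order: [41, 26, 47, 20, 15, 24, 5]
Tree (level-order array): [41, 26, 47, 20, None, None, None, 15, 24, 5]
BFS from the root, enqueuing left then right child of each popped node:
  queue [41] -> pop 41, enqueue [26, 47], visited so far: [41]
  queue [26, 47] -> pop 26, enqueue [20], visited so far: [41, 26]
  queue [47, 20] -> pop 47, enqueue [none], visited so far: [41, 26, 47]
  queue [20] -> pop 20, enqueue [15, 24], visited so far: [41, 26, 47, 20]
  queue [15, 24] -> pop 15, enqueue [5], visited so far: [41, 26, 47, 20, 15]
  queue [24, 5] -> pop 24, enqueue [none], visited so far: [41, 26, 47, 20, 15, 24]
  queue [5] -> pop 5, enqueue [none], visited so far: [41, 26, 47, 20, 15, 24, 5]
Result: [41, 26, 47, 20, 15, 24, 5]


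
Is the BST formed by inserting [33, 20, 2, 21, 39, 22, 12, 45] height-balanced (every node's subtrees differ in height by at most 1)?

Tree (level-order array): [33, 20, 39, 2, 21, None, 45, None, 12, None, 22]
Definition: a tree is height-balanced if, at every node, |h(left) - h(right)| <= 1 (empty subtree has height -1).
Bottom-up per-node check:
  node 12: h_left=-1, h_right=-1, diff=0 [OK], height=0
  node 2: h_left=-1, h_right=0, diff=1 [OK], height=1
  node 22: h_left=-1, h_right=-1, diff=0 [OK], height=0
  node 21: h_left=-1, h_right=0, diff=1 [OK], height=1
  node 20: h_left=1, h_right=1, diff=0 [OK], height=2
  node 45: h_left=-1, h_right=-1, diff=0 [OK], height=0
  node 39: h_left=-1, h_right=0, diff=1 [OK], height=1
  node 33: h_left=2, h_right=1, diff=1 [OK], height=3
All nodes satisfy the balance condition.
Result: Balanced


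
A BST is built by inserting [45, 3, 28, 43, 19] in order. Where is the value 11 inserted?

Starting tree (level order): [45, 3, None, None, 28, 19, 43]
Insertion path: 45 -> 3 -> 28 -> 19
Result: insert 11 as left child of 19
Final tree (level order): [45, 3, None, None, 28, 19, 43, 11]


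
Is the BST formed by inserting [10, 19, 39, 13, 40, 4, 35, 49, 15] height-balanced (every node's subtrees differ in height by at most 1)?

Tree (level-order array): [10, 4, 19, None, None, 13, 39, None, 15, 35, 40, None, None, None, None, None, 49]
Definition: a tree is height-balanced if, at every node, |h(left) - h(right)| <= 1 (empty subtree has height -1).
Bottom-up per-node check:
  node 4: h_left=-1, h_right=-1, diff=0 [OK], height=0
  node 15: h_left=-1, h_right=-1, diff=0 [OK], height=0
  node 13: h_left=-1, h_right=0, diff=1 [OK], height=1
  node 35: h_left=-1, h_right=-1, diff=0 [OK], height=0
  node 49: h_left=-1, h_right=-1, diff=0 [OK], height=0
  node 40: h_left=-1, h_right=0, diff=1 [OK], height=1
  node 39: h_left=0, h_right=1, diff=1 [OK], height=2
  node 19: h_left=1, h_right=2, diff=1 [OK], height=3
  node 10: h_left=0, h_right=3, diff=3 [FAIL (|0-3|=3 > 1)], height=4
Node 10 violates the condition: |0 - 3| = 3 > 1.
Result: Not balanced
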